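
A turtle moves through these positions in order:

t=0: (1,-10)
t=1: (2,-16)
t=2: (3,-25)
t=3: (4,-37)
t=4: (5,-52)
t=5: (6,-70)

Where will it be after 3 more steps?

(9,-142)

Taking differences between consecutive positions: (+1,-6), (+1,-9), (+1,-12), (+1,-15), (+1,-18). These grow by (+0,-3) each step.
step 6: (6,-70) + (+1,-21) → (7,-91)
step 7: (7,-91) + (+1,-24) → (8,-115)
step 8: (8,-115) + (+1,-27) → (9,-142)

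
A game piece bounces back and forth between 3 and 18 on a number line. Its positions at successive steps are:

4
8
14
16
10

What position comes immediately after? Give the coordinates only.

The value reflects between 3 and 18, moving 6 per step.
  step 5: 10 → 4

4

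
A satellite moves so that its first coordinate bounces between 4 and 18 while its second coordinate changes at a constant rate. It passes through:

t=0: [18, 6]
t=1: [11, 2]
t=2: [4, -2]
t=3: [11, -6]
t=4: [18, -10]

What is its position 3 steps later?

The first coordinate reflects between 4 and 18, moving 7 per step.
  step 5: 18 → 11
  step 6: 11 → 4
  step 7: 4 → 11
The second coordinate changes by -4 each step: at step 7 it is -22.

[11, -22]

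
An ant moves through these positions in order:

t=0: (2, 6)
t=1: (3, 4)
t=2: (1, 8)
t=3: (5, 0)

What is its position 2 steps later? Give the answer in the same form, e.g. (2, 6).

(13, -16)

Consecutive displacements (+1, -2), (-2, +4), (+4, -8) scale by a factor of -2 each step.
step 4: (5, 0) + (-8, +16) → (-3, 16)
step 5: (-3, 16) + (+16, -32) → (13, -16)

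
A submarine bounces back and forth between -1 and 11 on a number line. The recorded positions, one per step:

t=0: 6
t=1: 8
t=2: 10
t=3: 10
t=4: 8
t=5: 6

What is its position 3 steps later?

0

The value reflects between -1 and 11, moving 2 per step.
  step 6: 6 → 4
  step 7: 4 → 2
  step 8: 2 → 0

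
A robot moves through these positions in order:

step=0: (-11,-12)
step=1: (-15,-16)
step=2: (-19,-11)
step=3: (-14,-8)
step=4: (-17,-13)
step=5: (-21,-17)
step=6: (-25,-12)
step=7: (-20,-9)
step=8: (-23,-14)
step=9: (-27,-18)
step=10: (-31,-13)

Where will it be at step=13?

(-33,-19)

Differencing gives (-4,-4), (-4,+5), (+5,+3), (-3,-5), (-4,-4), (-4,+5), (+5,+3), (-3,-5), (-4,-4), (-4,+5). This is the pattern (-4,-4), (-4,+5), (+5,+3), (-3,-5) repeated.
step 11: apply (+5,+3) → (-26,-10)
step 12: apply (-3,-5) → (-29,-15)
step 13: apply (-4,-4) → (-33,-19)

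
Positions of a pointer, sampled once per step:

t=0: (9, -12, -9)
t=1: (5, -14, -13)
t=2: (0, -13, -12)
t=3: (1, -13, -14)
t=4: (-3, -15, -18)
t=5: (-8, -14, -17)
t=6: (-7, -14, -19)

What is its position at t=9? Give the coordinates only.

(-15, -15, -24)

Step-to-step displacements: (-4, -2, -4), (-5, +1, +1), (+1, +0, -2), (-4, -2, -4), (-5, +1, +1), (+1, +0, -2) — a repeating cycle of length 3.
step 7: apply (-4, -2, -4) → (-11, -16, -23)
step 8: apply (-5, +1, +1) → (-16, -15, -22)
step 9: apply (+1, +0, -2) → (-15, -15, -24)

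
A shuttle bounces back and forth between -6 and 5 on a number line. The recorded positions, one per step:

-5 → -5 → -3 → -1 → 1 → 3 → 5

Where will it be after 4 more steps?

The value reflects between -6 and 5, moving 2 per step.
  step 7: 5 → 3
  step 8: 3 → 1
  step 9: 1 → -1
  step 10: -1 → -3

-3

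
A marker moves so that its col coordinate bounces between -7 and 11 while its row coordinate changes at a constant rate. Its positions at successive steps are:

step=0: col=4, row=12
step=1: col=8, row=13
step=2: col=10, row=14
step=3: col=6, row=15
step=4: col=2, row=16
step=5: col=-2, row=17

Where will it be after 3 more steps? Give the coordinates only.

The col coordinate reflects between -7 and 11, moving 4 per step.
  step 6: -2 → -6
  step 7: -6 → -4
  step 8: -4 → 0
The row coordinate changes by +1 each step: at step 8 it is 20.

col=0, row=20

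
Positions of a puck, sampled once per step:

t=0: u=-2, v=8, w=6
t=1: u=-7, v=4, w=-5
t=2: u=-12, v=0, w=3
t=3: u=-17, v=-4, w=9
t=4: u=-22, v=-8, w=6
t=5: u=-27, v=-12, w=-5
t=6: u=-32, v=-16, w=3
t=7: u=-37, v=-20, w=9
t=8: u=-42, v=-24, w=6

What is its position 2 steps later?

The u coordinate changes by -5 each step, so at step 10 it is -2 + 10·(-5) = -52.
The v coordinate changes by -4 each step, so at step 10 it is 8 + 10·(-4) = -32.
The w coordinate repeats the cycle [6, -5, 3, 9] with period 4; step 10 mod 4 = 2, giving 3.

u=-52, v=-32, w=3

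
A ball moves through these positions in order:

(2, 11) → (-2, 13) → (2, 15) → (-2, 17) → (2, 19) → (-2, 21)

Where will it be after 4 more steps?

First: cycles through 2, -2 every 2 steps. Step 9 lands at position 1 of the cycle → -2.
Second: linear, +2 per step → 29 at step 9.

(-2, 29)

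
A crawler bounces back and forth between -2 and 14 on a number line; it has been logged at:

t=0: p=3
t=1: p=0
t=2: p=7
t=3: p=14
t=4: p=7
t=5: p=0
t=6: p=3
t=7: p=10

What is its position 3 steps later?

p=-1

The value travels 7 per step and bounces off the walls at -2 and 14.
  step 8: 10 → 11
  step 9: 11 → 4
  step 10: 4 → -1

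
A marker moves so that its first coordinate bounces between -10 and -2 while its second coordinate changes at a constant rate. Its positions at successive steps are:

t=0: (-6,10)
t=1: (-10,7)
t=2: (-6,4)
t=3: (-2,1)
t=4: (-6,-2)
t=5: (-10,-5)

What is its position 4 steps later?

The first coordinate travels 4 per step and bounces off the walls at -10 and -2.
  step 6: -10 → -6
  step 7: -6 → -2
  step 8: -2 → -6
  step 9: -6 → -10
The second coordinate changes by -3 each step: at step 9 it is -17.

(-10,-17)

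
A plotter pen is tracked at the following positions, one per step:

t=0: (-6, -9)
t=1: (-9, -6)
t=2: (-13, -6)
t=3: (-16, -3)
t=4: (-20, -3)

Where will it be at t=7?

Differencing gives (-3, +3), (-4, +0), (-3, +3), (-4, +0). This is the pattern (-3, +3), (-4, +0) repeated.
step 5: apply (-3, +3) → (-23, 0)
step 6: apply (-4, +0) → (-27, 0)
step 7: apply (-3, +3) → (-30, 3)

(-30, 3)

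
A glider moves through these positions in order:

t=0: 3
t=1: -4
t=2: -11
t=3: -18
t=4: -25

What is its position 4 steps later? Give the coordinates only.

Constant displacement of -7 per step.
step 5: -25 − 7 → -32
step 6: -32 − 7 → -39
step 7: -39 − 7 → -46
step 8: -46 − 7 → -53

-53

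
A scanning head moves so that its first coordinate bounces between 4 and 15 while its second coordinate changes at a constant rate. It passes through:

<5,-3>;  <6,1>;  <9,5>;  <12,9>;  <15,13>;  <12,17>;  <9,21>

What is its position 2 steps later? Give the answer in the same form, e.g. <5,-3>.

The first coordinate travels 3 per step and bounces off the walls at 4 and 15.
  step 7: 9 → 6
  step 8: 6 → 5
The second coordinate changes by +4 each step: at step 8 it is 29.

<5,29>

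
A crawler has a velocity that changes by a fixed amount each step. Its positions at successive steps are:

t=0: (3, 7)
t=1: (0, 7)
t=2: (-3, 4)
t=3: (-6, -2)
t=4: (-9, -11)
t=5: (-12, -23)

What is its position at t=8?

(-21, -77)

Taking differences between consecutive positions: (-3, +0), (-3, -3), (-3, -6), (-3, -9), (-3, -12). These grow by (+0, -3) each step.
step 6: (-12, -23) + (-3, -15) → (-15, -38)
step 7: (-15, -38) + (-3, -18) → (-18, -56)
step 8: (-18, -56) + (-3, -21) → (-21, -77)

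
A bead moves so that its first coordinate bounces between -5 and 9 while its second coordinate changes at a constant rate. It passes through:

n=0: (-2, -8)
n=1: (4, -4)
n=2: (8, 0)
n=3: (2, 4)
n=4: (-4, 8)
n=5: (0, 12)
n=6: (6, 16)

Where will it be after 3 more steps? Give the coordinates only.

The first coordinate travels 6 per step and bounces off the walls at -5 and 9.
  step 7: 6 → 6
  step 8: 6 → 0
  step 9: 0 → -4
The second coordinate changes by +4 each step: at step 9 it is 28.

(-4, 28)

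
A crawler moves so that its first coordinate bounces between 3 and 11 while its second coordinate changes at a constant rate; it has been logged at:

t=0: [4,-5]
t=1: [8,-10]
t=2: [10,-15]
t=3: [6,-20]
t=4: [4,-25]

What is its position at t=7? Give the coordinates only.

[6,-40]

The first coordinate travels 4 per step and bounces off the walls at 3 and 11.
  step 5: 4 → 8
  step 6: 8 → 10
  step 7: 10 → 6
The second coordinate changes by -5 each step: at step 7 it is -40.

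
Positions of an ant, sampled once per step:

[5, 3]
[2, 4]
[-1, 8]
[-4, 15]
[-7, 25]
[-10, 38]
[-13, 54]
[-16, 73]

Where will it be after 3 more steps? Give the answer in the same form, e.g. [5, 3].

[-25, 148]

Taking differences between consecutive positions: [-3, +1], [-3, +4], [-3, +7], [-3, +10], [-3, +13], [-3, +16], [-3, +19]. These grow by [+0, +3] each step.
step 8: [-16, 73] + [-3, +22] → [-19, 95]
step 9: [-19, 95] + [-3, +25] → [-22, 120]
step 10: [-22, 120] + [-3, +28] → [-25, 148]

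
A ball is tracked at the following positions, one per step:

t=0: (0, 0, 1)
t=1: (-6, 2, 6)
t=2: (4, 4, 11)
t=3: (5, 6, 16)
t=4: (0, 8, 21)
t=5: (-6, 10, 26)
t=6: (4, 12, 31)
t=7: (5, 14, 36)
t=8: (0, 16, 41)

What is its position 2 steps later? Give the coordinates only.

(4, 20, 51)

The first coordinate repeats the cycle [0, -6, 4, 5] with period 4; step 10 mod 4 = 2, giving 4.
The second coordinate changes by +2 each step, so at step 10 it is 0 + 10·(2) = 20.
The third coordinate changes by +5 each step, so at step 10 it is 1 + 10·(5) = 51.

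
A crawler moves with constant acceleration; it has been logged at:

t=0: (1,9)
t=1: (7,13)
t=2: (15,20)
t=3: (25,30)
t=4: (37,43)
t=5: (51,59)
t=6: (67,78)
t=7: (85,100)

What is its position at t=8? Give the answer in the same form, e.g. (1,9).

Taking differences between consecutive positions: (+6,+4), (+8,+7), (+10,+10), (+12,+13), (+14,+16), (+16,+19), (+18,+22). These grow by (+2,+3) each step.
step 8: (85,100) + (+20,+25) → (105,125)

(105,125)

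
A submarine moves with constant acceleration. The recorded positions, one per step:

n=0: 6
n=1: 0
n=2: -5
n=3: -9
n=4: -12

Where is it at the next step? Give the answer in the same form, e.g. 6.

Taking differences between consecutive positions: -6, -5, -4, -3. These grow by +1 each step.
step 5: -12 − 2 → -14

-14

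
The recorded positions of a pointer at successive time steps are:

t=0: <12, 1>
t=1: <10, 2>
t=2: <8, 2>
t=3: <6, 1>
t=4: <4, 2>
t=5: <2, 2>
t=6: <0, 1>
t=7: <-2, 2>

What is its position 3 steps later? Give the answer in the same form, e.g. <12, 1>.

<-8, 2>

The first coordinate changes by -2 each step, so at step 10 it is 12 + 10·(-2) = -8.
The second coordinate repeats the cycle [1, 2, 2] with period 3; step 10 mod 3 = 1, giving 2.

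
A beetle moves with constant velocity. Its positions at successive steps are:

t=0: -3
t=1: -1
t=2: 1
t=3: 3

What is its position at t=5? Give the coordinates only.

Constant displacement of +2 per step.
step 4: 3 + 2 → 5
step 5: 5 + 2 → 7

7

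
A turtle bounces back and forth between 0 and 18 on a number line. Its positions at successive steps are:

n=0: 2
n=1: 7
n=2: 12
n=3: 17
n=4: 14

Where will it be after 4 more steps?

6

The value reflects between 0 and 18, moving 5 per step.
  step 5: 14 → 9
  step 6: 9 → 4
  step 7: 4 → 1
  step 8: 1 → 6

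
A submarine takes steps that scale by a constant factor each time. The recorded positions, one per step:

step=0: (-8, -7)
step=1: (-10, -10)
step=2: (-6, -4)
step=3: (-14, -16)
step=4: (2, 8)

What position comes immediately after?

(-30, -40)

Consecutive displacements (-2, -3), (+4, +6), (-8, -12), (+16, +24) scale by a factor of -2 each step.
step 5: (2, 8) + (-32, -48) → (-30, -40)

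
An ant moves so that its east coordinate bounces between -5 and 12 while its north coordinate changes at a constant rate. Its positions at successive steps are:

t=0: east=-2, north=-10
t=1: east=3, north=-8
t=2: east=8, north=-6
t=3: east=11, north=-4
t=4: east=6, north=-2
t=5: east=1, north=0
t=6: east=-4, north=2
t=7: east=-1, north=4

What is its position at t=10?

The east coordinate travels 5 per step and bounces off the walls at -5 and 12.
  step 8: -1 → 4
  step 9: 4 → 9
  step 10: 9 → 10
The north coordinate changes by +2 each step: at step 10 it is 10.

east=10, north=10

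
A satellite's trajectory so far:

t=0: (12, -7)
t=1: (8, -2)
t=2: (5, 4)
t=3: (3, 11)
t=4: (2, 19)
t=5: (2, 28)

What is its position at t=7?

(5, 49)

Successive displacements: (-4, +5), (-3, +6), (-2, +7), (-1, +8), (+0, +9) — each changes by (+1, +1).
step 6: (2, 28) + (+1, +10) → (3, 38)
step 7: (3, 38) + (+2, +11) → (5, 49)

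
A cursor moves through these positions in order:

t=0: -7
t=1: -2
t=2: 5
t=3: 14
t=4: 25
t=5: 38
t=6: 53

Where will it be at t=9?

Successive displacements: +5, +7, +9, +11, +13, +15 — each changes by +2.
step 7: 53 + 17 → 70
step 8: 70 + 19 → 89
step 9: 89 + 21 → 110

110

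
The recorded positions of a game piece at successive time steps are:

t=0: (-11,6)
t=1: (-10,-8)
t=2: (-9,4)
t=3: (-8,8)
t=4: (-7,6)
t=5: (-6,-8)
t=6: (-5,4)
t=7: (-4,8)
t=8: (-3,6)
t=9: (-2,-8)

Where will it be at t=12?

First: linear, +1 per step → 1 at step 12.
Second: cycles through 6, -8, 4, 8 every 4 steps. Step 12 lands at position 0 of the cycle → 6.

(1,6)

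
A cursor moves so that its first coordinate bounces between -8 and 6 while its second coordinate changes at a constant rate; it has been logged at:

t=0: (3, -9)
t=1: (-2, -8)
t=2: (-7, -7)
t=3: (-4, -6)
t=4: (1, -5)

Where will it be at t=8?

The first coordinate travels 5 per step and bounces off the walls at -8 and 6.
  step 5: 1 → 6
  step 6: 6 → 1
  step 7: 1 → -4
  step 8: -4 → -7
The second coordinate changes by +1 each step: at step 8 it is -1.

(-7, -1)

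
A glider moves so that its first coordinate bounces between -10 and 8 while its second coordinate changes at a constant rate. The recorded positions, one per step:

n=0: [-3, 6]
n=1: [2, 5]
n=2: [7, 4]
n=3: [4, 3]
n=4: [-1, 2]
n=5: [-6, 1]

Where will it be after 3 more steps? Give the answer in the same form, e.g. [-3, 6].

The first coordinate reflects between -10 and 8, moving 5 per step.
  step 6: -6 → -9
  step 7: -9 → -4
  step 8: -4 → 1
The second coordinate changes by -1 each step: at step 8 it is -2.

[1, -2]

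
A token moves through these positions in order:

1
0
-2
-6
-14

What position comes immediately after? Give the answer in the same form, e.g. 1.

-30

Step-to-step displacements: -1, -2, -4, -8; each is 2× the previous.
step 5: -14 − 16 → -30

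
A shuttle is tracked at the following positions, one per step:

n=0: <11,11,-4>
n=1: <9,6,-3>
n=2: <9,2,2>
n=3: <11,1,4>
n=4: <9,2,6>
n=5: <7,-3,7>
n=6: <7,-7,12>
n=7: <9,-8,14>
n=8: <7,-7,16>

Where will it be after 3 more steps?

<7,-17,24>

The moves between consecutive positions are <-2,-5,+1>, <+0,-4,+5>, <+2,-1,+2>, <-2,+1,+2>, <-2,-5,+1>, <+0,-4,+5>, <+2,-1,+2>, <-2,+1,+2>; they repeat the 4-cycle [<-2,-5,+1>, <+0,-4,+5>, <+2,-1,+2>, <-2,+1,+2>].
step 9: apply <-2,-5,+1> → <5,-12,17>
step 10: apply <+0,-4,+5> → <5,-16,22>
step 11: apply <+2,-1,+2> → <7,-17,24>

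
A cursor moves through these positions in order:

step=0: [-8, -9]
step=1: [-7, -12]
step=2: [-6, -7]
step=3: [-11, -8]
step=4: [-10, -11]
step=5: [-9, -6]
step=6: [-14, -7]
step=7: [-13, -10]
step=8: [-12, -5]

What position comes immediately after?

[-17, -6]

Step-to-step displacements: [+1, -3], [+1, +5], [-5, -1], [+1, -3], [+1, +5], [-5, -1], [+1, -3], [+1, +5] — a repeating cycle of length 3.
step 9: apply [-5, -1] → [-17, -6]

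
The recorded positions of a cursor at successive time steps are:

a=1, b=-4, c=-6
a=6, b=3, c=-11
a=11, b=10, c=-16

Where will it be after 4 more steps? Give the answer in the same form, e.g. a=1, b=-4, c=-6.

Each step adds (+5, +7, -5) to the position.
step 3: a=11, b=10, c=-16 + (+5, +7, -5) → a=16, b=17, c=-21
step 4: a=16, b=17, c=-21 + (+5, +7, -5) → a=21, b=24, c=-26
step 5: a=21, b=24, c=-26 + (+5, +7, -5) → a=26, b=31, c=-31
step 6: a=26, b=31, c=-31 + (+5, +7, -5) → a=31, b=38, c=-36

a=31, b=38, c=-36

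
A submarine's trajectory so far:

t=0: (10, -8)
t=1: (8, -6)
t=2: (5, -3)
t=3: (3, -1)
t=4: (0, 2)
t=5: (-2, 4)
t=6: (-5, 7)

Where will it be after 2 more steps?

Differencing gives (-2, +2), (-3, +3), (-2, +2), (-3, +3), (-2, +2), (-3, +3). This is the pattern (-2, +2), (-3, +3) repeated.
step 7: apply (-2, +2) → (-7, 9)
step 8: apply (-3, +3) → (-10, 12)

(-10, 12)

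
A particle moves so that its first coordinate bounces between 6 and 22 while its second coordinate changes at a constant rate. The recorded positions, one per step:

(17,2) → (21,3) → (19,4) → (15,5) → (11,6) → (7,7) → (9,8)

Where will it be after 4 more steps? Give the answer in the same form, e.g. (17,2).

(19,12)

The first coordinate travels 4 per step and bounces off the walls at 6 and 22.
  step 7: 9 → 13
  step 8: 13 → 17
  step 9: 17 → 21
  step 10: 21 → 19
The second coordinate changes by +1 each step: at step 10 it is 12.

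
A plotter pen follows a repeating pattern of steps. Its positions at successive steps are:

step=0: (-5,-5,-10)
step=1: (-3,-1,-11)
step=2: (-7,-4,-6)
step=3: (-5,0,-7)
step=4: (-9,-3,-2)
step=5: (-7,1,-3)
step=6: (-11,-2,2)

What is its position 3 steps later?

(-11,3,5)

Differencing gives (+2,+4,-1), (-4,-3,+5), (+2,+4,-1), (-4,-3,+5), (+2,+4,-1), (-4,-3,+5). This is the pattern (+2,+4,-1), (-4,-3,+5) repeated.
step 7: apply (+2,+4,-1) → (-9,2,1)
step 8: apply (-4,-3,+5) → (-13,-1,6)
step 9: apply (+2,+4,-1) → (-11,3,5)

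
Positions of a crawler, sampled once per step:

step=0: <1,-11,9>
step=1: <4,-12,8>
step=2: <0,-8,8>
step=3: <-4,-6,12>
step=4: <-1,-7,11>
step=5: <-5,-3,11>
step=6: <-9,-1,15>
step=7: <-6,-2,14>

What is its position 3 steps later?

The moves between consecutive positions are <+3,-1,-1>, <-4,+4,+0>, <-4,+2,+4>, <+3,-1,-1>, <-4,+4,+0>, <-4,+2,+4>, <+3,-1,-1>; they repeat the 3-cycle [<+3,-1,-1>, <-4,+4,+0>, <-4,+2,+4>].
step 8: apply <-4,+4,+0> → <-10,2,14>
step 9: apply <-4,+2,+4> → <-14,4,18>
step 10: apply <+3,-1,-1> → <-11,3,17>

<-11,3,17>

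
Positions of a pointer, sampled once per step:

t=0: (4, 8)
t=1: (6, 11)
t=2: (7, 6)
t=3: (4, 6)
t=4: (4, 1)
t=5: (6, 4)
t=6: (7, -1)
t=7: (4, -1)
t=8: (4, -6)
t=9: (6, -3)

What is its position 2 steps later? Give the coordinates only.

(4, -8)

The moves between consecutive positions are (+2, +3), (+1, -5), (-3, +0), (+0, -5), (+2, +3), (+1, -5), (-3, +0), (+0, -5), (+2, +3); they repeat the 4-cycle [(+2, +3), (+1, -5), (-3, +0), (+0, -5)].
step 10: apply (+1, -5) → (7, -8)
step 11: apply (-3, +0) → (4, -8)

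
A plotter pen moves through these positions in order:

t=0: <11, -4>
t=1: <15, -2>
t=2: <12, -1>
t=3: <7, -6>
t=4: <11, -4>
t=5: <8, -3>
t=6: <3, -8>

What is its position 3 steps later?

<-1, -10>

The moves between consecutive positions are <+4, +2>, <-3, +1>, <-5, -5>, <+4, +2>, <-3, +1>, <-5, -5>; they repeat the 3-cycle [<+4, +2>, <-3, +1>, <-5, -5>].
step 7: apply <+4, +2> → <7, -6>
step 8: apply <-3, +1> → <4, -5>
step 9: apply <-5, -5> → <-1, -10>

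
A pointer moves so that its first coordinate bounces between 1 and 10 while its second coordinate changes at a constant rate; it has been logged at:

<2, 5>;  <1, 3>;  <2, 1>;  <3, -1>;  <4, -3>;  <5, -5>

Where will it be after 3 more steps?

The first coordinate travels 1 per step and bounces off the walls at 1 and 10.
  step 6: 5 → 6
  step 7: 6 → 7
  step 8: 7 → 8
The second coordinate changes by -2 each step: at step 8 it is -11.

<8, -11>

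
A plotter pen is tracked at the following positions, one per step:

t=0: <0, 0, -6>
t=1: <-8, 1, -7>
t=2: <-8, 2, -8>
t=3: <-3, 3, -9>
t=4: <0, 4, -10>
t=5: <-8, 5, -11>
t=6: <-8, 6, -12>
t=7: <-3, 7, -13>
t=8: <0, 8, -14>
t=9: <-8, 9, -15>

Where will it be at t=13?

First: cycles through 0, -8, -8, -3 every 4 steps. Step 13 lands at position 1 of the cycle → -8.
Second: linear, +1 per step → 13 at step 13.
Third: linear, -1 per step → -19 at step 13.

<-8, 13, -19>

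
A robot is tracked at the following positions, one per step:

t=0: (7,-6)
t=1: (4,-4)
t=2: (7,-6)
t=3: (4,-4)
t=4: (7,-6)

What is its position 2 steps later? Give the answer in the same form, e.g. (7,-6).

(7,-6)

Consecutive displacements (-3,+2), (+3,-2), (-3,+2), (+3,-2) scale by a factor of -1 each step.
step 5: (7,-6) + (-3,+2) → (4,-4)
step 6: (4,-4) + (+3,-2) → (7,-6)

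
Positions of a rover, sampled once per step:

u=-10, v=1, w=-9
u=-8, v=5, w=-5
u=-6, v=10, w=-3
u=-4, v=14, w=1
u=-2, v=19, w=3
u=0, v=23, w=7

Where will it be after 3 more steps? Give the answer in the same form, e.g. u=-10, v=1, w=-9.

Differencing gives (+2, +4, +4), (+2, +5, +2), (+2, +4, +4), (+2, +5, +2), (+2, +4, +4). This is the pattern (+2, +4, +4), (+2, +5, +2) repeated.
step 6: apply (+2, +5, +2) → u=2, v=28, w=9
step 7: apply (+2, +4, +4) → u=4, v=32, w=13
step 8: apply (+2, +5, +2) → u=6, v=37, w=15

u=6, v=37, w=15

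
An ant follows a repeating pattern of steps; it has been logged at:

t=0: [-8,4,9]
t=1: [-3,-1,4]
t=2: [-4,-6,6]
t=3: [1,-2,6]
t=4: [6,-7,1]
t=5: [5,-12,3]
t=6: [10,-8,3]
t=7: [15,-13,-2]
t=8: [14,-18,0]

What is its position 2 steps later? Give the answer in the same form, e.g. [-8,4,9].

The moves between consecutive positions are [+5,-5,-5], [-1,-5,+2], [+5,+4,+0], [+5,-5,-5], [-1,-5,+2], [+5,+4,+0], [+5,-5,-5], [-1,-5,+2]; they repeat the 3-cycle [[+5,-5,-5], [-1,-5,+2], [+5,+4,+0]].
step 9: apply [+5,+4,+0] → [19,-14,0]
step 10: apply [+5,-5,-5] → [24,-19,-5]

[24,-19,-5]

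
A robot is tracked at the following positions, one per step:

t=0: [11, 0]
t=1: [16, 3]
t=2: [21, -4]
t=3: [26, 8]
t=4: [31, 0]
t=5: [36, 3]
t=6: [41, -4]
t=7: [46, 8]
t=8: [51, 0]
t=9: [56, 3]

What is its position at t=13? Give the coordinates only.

The first coordinate changes by +5 each step, so at step 13 it is 11 + 13·(5) = 76.
The second coordinate repeats the cycle [0, 3, -4, 8] with period 4; step 13 mod 4 = 1, giving 3.

[76, 3]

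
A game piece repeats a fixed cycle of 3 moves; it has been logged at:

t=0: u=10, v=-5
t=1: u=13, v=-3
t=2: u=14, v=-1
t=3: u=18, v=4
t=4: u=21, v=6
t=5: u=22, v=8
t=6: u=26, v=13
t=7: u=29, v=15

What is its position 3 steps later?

u=37, v=24

Step-to-step displacements: (+3, +2), (+1, +2), (+4, +5), (+3, +2), (+1, +2), (+4, +5), (+3, +2) — a repeating cycle of length 3.
step 8: apply (+1, +2) → u=30, v=17
step 9: apply (+4, +5) → u=34, v=22
step 10: apply (+3, +2) → u=37, v=24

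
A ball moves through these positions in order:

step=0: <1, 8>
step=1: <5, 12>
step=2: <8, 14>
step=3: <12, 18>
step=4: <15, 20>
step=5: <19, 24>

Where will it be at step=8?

<29, 32>

The moves between consecutive positions are <+4, +4>, <+3, +2>, <+4, +4>, <+3, +2>, <+4, +4>; they repeat the 2-cycle [<+4, +4>, <+3, +2>].
step 6: apply <+3, +2> → <22, 26>
step 7: apply <+4, +4> → <26, 30>
step 8: apply <+3, +2> → <29, 32>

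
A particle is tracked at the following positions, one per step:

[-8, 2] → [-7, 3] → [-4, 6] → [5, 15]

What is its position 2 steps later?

[113, 123]

Step-to-step displacements: [+1, +1], [+3, +3], [+9, +9]; each is 3× the previous.
step 4: [5, 15] + [+27, +27] → [32, 42]
step 5: [32, 42] + [+81, +81] → [113, 123]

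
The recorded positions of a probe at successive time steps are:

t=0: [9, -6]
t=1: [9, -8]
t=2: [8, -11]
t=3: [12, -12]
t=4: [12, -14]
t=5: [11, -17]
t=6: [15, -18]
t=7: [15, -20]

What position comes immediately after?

Differencing gives [+0, -2], [-1, -3], [+4, -1], [+0, -2], [-1, -3], [+4, -1], [+0, -2]. This is the pattern [+0, -2], [-1, -3], [+4, -1] repeated.
step 8: apply [-1, -3] → [14, -23]

[14, -23]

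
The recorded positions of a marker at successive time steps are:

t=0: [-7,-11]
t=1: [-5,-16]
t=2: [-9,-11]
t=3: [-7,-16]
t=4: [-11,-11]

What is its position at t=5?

[-9,-16]

Differencing gives [+2,-5], [-4,+5], [+2,-5], [-4,+5]. This is the pattern [+2,-5], [-4,+5] repeated.
step 5: apply [+2,-5] → [-9,-16]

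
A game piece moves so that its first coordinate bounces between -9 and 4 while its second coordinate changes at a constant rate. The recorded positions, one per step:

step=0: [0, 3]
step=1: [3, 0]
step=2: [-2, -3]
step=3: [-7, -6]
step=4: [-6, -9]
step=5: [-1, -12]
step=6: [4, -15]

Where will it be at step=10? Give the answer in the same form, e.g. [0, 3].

[-2, -27]

The first coordinate reflects between -9 and 4, moving 5 per step.
  step 7: 4 → -1
  step 8: -1 → -6
  step 9: -6 → -7
  step 10: -7 → -2
The second coordinate changes by -3 each step: at step 10 it is -27.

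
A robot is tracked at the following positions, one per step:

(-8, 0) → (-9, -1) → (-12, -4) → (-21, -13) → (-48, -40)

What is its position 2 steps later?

(-372, -364)

Consecutive displacements (-1, -1), (-3, -3), (-9, -9), (-27, -27) scale by a factor of 3 each step.
step 5: (-48, -40) + (-81, -81) → (-129, -121)
step 6: (-129, -121) + (-243, -243) → (-372, -364)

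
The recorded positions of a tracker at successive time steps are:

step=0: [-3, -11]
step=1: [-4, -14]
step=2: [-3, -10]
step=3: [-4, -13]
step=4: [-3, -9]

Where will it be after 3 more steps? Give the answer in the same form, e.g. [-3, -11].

Differencing gives [-1, -3], [+1, +4], [-1, -3], [+1, +4]. This is the pattern [-1, -3], [+1, +4] repeated.
step 5: apply [-1, -3] → [-4, -12]
step 6: apply [+1, +4] → [-3, -8]
step 7: apply [-1, -3] → [-4, -11]

[-4, -11]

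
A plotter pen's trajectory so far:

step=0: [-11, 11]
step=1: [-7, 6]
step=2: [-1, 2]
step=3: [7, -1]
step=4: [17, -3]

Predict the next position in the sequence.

[29, -4]

Successive displacements: [+4, -5], [+6, -4], [+8, -3], [+10, -2] — each changes by [+2, +1].
step 5: [17, -3] + [+12, -1] → [29, -4]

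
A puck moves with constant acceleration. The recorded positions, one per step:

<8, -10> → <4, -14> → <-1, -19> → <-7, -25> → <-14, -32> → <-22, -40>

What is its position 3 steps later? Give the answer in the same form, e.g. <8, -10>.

Taking differences between consecutive positions: <-4, -4>, <-5, -5>, <-6, -6>, <-7, -7>, <-8, -8>. These grow by <-1, -1> each step.
step 6: <-22, -40> + <-9, -9> → <-31, -49>
step 7: <-31, -49> + <-10, -10> → <-41, -59>
step 8: <-41, -59> + <-11, -11> → <-52, -70>

<-52, -70>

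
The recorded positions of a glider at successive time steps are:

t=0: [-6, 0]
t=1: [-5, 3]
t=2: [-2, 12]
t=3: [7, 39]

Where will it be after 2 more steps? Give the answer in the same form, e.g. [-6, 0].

Consecutive displacements [+1, +3], [+3, +9], [+9, +27] scale by a factor of 3 each step.
step 4: [7, 39] + [+27, +81] → [34, 120]
step 5: [34, 120] + [+81, +243] → [115, 363]

[115, 363]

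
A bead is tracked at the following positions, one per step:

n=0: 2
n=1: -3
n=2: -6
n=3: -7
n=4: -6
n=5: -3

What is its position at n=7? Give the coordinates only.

First differences are -5, -3, -1, +1, +3; their common second difference is +2 (constant acceleration).
step 6: -3 + 5 → 2
step 7: 2 + 7 → 9

9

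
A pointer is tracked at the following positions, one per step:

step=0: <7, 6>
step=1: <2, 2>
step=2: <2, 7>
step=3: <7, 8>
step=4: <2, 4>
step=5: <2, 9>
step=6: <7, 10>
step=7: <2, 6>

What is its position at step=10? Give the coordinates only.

The moves between consecutive positions are <-5, -4>, <+0, +5>, <+5, +1>, <-5, -4>, <+0, +5>, <+5, +1>, <-5, -4>; they repeat the 3-cycle [<-5, -4>, <+0, +5>, <+5, +1>].
step 8: apply <+0, +5> → <2, 11>
step 9: apply <+5, +1> → <7, 12>
step 10: apply <-5, -4> → <2, 8>

<2, 8>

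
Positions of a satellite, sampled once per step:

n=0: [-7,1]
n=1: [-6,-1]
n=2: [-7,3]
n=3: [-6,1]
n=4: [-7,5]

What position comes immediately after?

The moves between consecutive positions are [+1,-2], [-1,+4], [+1,-2], [-1,+4]; they repeat the 2-cycle [[+1,-2], [-1,+4]].
step 5: apply [+1,-2] → [-6,3]

[-6,3]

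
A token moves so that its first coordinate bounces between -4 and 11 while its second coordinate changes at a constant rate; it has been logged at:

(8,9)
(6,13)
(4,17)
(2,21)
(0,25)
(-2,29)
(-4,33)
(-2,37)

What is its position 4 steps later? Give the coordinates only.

(6,53)

The first coordinate travels 2 per step and bounces off the walls at -4 and 11.
  step 8: -2 → 0
  step 9: 0 → 2
  step 10: 2 → 4
  step 11: 4 → 6
The second coordinate changes by +4 each step: at step 11 it is 53.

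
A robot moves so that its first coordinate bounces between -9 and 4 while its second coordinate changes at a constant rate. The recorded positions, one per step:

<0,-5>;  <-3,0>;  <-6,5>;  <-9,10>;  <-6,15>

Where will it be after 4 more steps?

The first coordinate travels 3 per step and bounces off the walls at -9 and 4.
  step 5: -6 → -3
  step 6: -3 → 0
  step 7: 0 → 3
  step 8: 3 → 2
The second coordinate changes by +5 each step: at step 8 it is 35.

<2,35>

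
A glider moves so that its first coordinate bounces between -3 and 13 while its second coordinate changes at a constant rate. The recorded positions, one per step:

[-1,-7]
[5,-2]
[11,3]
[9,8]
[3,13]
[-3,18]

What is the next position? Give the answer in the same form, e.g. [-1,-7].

The first coordinate travels 6 per step and bounces off the walls at -3 and 13.
  step 6: -3 → 3
The second coordinate changes by +5 each step: at step 6 it is 23.

[3,23]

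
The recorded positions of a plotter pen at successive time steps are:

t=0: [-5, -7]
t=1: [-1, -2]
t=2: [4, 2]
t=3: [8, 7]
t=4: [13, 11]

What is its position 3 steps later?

[26, 25]

Step-to-step displacements: [+4, +5], [+5, +4], [+4, +5], [+5, +4] — a repeating cycle of length 2.
step 5: apply [+4, +5] → [17, 16]
step 6: apply [+5, +4] → [22, 20]
step 7: apply [+4, +5] → [26, 25]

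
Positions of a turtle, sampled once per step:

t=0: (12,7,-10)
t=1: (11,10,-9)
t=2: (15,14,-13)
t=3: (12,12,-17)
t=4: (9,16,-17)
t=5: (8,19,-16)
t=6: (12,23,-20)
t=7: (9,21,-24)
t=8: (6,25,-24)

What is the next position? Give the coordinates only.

(5,28,-23)

Differencing gives (-1,+3,+1), (+4,+4,-4), (-3,-2,-4), (-3,+4,+0), (-1,+3,+1), (+4,+4,-4), (-3,-2,-4), (-3,+4,+0). This is the pattern (-1,+3,+1), (+4,+4,-4), (-3,-2,-4), (-3,+4,+0) repeated.
step 9: apply (-1,+3,+1) → (5,28,-23)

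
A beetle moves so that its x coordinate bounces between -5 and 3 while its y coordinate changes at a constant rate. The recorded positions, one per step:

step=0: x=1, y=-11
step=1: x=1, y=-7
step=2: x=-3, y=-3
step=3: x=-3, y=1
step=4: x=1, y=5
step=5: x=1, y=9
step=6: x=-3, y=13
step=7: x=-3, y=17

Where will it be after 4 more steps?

The x coordinate reflects between -5 and 3, moving 4 per step.
  step 8: -3 → 1
  step 9: 1 → 1
  step 10: 1 → -3
  step 11: -3 → -3
The y coordinate changes by +4 each step: at step 11 it is 33.

x=-3, y=33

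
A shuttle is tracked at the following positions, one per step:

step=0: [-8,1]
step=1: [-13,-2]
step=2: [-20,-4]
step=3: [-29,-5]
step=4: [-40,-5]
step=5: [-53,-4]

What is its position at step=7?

[-85,1]

Taking differences between consecutive positions: [-5,-3], [-7,-2], [-9,-1], [-11,+0], [-13,+1]. These grow by [-2,+1] each step.
step 6: [-53,-4] + [-15,+2] → [-68,-2]
step 7: [-68,-2] + [-17,+3] → [-85,1]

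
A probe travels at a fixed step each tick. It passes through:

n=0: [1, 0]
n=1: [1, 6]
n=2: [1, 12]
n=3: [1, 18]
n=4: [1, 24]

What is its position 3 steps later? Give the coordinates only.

[1, 42]

Constant displacement of [+0, +6] per step.
step 5: [1, 24] + [+0, +6] → [1, 30]
step 6: [1, 30] + [+0, +6] → [1, 36]
step 7: [1, 36] + [+0, +6] → [1, 42]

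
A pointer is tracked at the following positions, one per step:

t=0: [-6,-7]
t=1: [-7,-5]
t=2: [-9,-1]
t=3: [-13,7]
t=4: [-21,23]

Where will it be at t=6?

[-69,119]

Step-to-step displacements: [-1,+2], [-2,+4], [-4,+8], [-8,+16]; each is 2× the previous.
step 5: [-21,23] + [-16,+32] → [-37,55]
step 6: [-37,55] + [-32,+64] → [-69,119]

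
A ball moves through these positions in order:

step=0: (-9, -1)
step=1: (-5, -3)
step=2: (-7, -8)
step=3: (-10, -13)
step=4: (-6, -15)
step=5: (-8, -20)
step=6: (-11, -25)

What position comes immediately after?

The moves between consecutive positions are (+4, -2), (-2, -5), (-3, -5), (+4, -2), (-2, -5), (-3, -5); they repeat the 3-cycle [(+4, -2), (-2, -5), (-3, -5)].
step 7: apply (+4, -2) → (-7, -27)

(-7, -27)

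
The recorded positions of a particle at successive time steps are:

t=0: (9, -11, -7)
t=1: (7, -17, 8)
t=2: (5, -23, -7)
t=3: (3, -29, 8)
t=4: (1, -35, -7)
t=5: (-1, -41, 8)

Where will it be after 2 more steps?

The first coordinate changes by -2 each step, so at step 7 it is 9 + 7·(-2) = -5.
The second coordinate changes by -6 each step, so at step 7 it is -11 + 7·(-6) = -53.
The third coordinate repeats the cycle [-7, 8] with period 2; step 7 mod 2 = 1, giving 8.

(-5, -53, 8)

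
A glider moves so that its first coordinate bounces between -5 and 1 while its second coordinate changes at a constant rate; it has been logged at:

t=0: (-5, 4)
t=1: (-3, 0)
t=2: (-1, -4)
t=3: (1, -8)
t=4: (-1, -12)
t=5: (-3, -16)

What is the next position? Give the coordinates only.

(-5, -20)

The first coordinate travels 2 per step and bounces off the walls at -5 and 1.
  step 6: -3 → -5
The second coordinate changes by -4 each step: at step 6 it is -20.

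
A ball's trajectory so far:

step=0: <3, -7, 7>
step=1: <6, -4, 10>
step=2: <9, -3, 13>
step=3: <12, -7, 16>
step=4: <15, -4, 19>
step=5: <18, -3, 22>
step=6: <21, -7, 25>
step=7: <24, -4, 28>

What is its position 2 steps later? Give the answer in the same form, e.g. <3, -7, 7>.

First: linear, +3 per step → 30 at step 9.
Second: cycles through -7, -4, -3 every 3 steps. Step 9 lands at position 0 of the cycle → -7.
Third: linear, +3 per step → 34 at step 9.

<30, -7, 34>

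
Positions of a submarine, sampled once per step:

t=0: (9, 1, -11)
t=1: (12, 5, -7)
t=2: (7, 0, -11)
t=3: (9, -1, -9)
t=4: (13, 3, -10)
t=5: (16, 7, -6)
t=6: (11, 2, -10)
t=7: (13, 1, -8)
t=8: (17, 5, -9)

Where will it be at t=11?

(17, 3, -7)

Differencing gives (+3, +4, +4), (-5, -5, -4), (+2, -1, +2), (+4, +4, -1), (+3, +4, +4), (-5, -5, -4), (+2, -1, +2), (+4, +4, -1). This is the pattern (+3, +4, +4), (-5, -5, -4), (+2, -1, +2), (+4, +4, -1) repeated.
step 9: apply (+3, +4, +4) → (20, 9, -5)
step 10: apply (-5, -5, -4) → (15, 4, -9)
step 11: apply (+2, -1, +2) → (17, 3, -7)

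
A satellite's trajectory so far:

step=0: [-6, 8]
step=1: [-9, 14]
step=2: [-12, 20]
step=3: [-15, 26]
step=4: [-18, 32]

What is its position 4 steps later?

[-30, 56]

Constant displacement of [-3, +6] per step.
step 5: [-18, 32] + [-3, +6] → [-21, 38]
step 6: [-21, 38] + [-3, +6] → [-24, 44]
step 7: [-24, 44] + [-3, +6] → [-27, 50]
step 8: [-27, 50] + [-3, +6] → [-30, 56]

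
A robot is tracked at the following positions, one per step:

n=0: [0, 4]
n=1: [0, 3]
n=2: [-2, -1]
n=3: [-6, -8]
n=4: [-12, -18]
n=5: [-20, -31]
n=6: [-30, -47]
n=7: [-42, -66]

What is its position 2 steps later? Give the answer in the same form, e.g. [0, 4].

Successive displacements: [+0, -1], [-2, -4], [-4, -7], [-6, -10], [-8, -13], [-10, -16], [-12, -19] — each changes by [-2, -3].
step 8: [-42, -66] + [-14, -22] → [-56, -88]
step 9: [-56, -88] + [-16, -25] → [-72, -113]

[-72, -113]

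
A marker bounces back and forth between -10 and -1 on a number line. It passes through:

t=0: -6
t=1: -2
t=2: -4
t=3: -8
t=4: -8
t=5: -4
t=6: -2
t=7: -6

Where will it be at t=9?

The value travels 4 per step and bounces off the walls at -10 and -1.
  step 8: -6 → -10
  step 9: -10 → -6

-6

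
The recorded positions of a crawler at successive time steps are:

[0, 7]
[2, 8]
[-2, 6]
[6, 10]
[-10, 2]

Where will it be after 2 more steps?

Consecutive displacements [+2, +1], [-4, -2], [+8, +4], [-16, -8] scale by a factor of -2 each step.
step 5: [-10, 2] + [+32, +16] → [22, 18]
step 6: [22, 18] + [-64, -32] → [-42, -14]

[-42, -14]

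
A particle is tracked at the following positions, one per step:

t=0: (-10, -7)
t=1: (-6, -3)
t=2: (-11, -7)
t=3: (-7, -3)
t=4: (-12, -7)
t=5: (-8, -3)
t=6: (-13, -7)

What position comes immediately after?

(-9, -3)

Differencing gives (+4, +4), (-5, -4), (+4, +4), (-5, -4), (+4, +4), (-5, -4). This is the pattern (+4, +4), (-5, -4) repeated.
step 7: apply (+4, +4) → (-9, -3)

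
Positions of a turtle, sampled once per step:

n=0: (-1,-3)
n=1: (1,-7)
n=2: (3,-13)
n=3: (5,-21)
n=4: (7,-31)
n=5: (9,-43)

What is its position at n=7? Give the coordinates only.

(13,-73)

Taking differences between consecutive positions: (+2,-4), (+2,-6), (+2,-8), (+2,-10), (+2,-12). These grow by (+0,-2) each step.
step 6: (9,-43) + (+2,-14) → (11,-57)
step 7: (11,-57) + (+2,-16) → (13,-73)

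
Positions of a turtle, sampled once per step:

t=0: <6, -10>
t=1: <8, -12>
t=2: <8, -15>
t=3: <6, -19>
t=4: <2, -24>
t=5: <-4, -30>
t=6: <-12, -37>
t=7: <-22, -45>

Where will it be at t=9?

First differences are <+2, -2>, <+0, -3>, <-2, -4>, <-4, -5>, <-6, -6>, <-8, -7>, <-10, -8>; their common second difference is <-2, -1> (constant acceleration).
step 8: <-22, -45> + <-12, -9> → <-34, -54>
step 9: <-34, -54> + <-14, -10> → <-48, -64>

<-48, -64>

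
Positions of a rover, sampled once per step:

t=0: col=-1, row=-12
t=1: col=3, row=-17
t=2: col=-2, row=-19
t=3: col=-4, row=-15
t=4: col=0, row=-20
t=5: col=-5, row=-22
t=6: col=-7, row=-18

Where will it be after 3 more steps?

Differencing gives (+4, -5), (-5, -2), (-2, +4), (+4, -5), (-5, -2), (-2, +4). This is the pattern (+4, -5), (-5, -2), (-2, +4) repeated.
step 7: apply (+4, -5) → col=-3, row=-23
step 8: apply (-5, -2) → col=-8, row=-25
step 9: apply (-2, +4) → col=-10, row=-21

col=-10, row=-21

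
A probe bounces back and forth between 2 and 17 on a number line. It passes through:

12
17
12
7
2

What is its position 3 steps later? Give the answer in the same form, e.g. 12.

17

The value reflects between 2 and 17, moving 5 per step.
  step 5: 2 → 7
  step 6: 7 → 12
  step 7: 12 → 17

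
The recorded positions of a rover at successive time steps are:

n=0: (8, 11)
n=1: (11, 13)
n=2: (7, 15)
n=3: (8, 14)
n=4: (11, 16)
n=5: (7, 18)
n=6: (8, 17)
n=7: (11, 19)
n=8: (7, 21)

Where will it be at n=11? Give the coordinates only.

Differencing gives (+3, +2), (-4, +2), (+1, -1), (+3, +2), (-4, +2), (+1, -1), (+3, +2), (-4, +2). This is the pattern (+3, +2), (-4, +2), (+1, -1) repeated.
step 9: apply (+1, -1) → (8, 20)
step 10: apply (+3, +2) → (11, 22)
step 11: apply (-4, +2) → (7, 24)

(7, 24)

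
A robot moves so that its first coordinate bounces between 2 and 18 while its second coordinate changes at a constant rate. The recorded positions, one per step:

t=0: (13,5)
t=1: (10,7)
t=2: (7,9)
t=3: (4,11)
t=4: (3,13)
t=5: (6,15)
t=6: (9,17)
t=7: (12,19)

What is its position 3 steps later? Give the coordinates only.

(15,25)

The first coordinate travels 3 per step and bounces off the walls at 2 and 18.
  step 8: 12 → 15
  step 9: 15 → 18
  step 10: 18 → 15
The second coordinate changes by +2 each step: at step 10 it is 25.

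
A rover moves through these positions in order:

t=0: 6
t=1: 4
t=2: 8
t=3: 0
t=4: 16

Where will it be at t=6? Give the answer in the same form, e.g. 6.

48

Consecutive displacements -2, +4, -8, +16 scale by a factor of -2 each step.
step 5: 16 − 32 → -16
step 6: -16 + 64 → 48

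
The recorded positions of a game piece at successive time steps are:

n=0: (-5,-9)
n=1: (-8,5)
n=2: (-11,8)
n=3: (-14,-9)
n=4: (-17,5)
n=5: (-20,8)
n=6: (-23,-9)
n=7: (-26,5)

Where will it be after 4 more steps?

(-38,8)

The first coordinate changes by -3 each step, so at step 11 it is -5 + 11·(-3) = -38.
The second coordinate repeats the cycle [-9, 5, 8] with period 3; step 11 mod 3 = 2, giving 8.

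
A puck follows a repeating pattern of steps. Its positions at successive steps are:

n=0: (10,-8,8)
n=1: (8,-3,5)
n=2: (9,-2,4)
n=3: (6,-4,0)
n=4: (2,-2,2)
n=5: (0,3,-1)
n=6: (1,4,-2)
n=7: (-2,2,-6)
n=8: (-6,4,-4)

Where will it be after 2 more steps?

(-7,10,-8)

Step-to-step displacements: (-2,+5,-3), (+1,+1,-1), (-3,-2,-4), (-4,+2,+2), (-2,+5,-3), (+1,+1,-1), (-3,-2,-4), (-4,+2,+2) — a repeating cycle of length 4.
step 9: apply (-2,+5,-3) → (-8,9,-7)
step 10: apply (+1,+1,-1) → (-7,10,-8)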